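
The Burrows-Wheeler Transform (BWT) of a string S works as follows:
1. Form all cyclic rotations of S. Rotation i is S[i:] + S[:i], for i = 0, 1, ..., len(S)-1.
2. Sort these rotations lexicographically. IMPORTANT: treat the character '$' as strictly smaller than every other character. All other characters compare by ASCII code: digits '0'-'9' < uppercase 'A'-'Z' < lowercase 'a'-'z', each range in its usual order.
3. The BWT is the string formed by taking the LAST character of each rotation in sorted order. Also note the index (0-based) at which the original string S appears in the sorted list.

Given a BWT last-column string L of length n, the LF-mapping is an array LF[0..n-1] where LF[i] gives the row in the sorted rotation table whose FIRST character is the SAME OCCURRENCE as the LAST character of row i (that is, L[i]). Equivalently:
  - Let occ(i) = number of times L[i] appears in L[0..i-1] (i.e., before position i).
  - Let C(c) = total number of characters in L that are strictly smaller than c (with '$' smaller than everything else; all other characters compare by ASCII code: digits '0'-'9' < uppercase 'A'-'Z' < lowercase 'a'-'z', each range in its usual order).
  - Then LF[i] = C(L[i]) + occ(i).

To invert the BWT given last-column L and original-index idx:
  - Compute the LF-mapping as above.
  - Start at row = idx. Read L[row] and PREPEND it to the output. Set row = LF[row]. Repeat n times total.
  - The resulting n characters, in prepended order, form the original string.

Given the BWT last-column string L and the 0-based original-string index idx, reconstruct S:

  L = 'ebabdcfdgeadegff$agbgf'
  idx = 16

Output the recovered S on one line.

Answer: fffbgeedcbafgggdbaade$

Derivation:
LF mapping: 11 4 1 5 8 7 14 9 18 12 2 10 13 19 15 16 0 3 20 6 21 17
Walk LF starting at row 16, prepending L[row]:
  step 1: row=16, L[16]='$', prepend. Next row=LF[16]=0
  step 2: row=0, L[0]='e', prepend. Next row=LF[0]=11
  step 3: row=11, L[11]='d', prepend. Next row=LF[11]=10
  step 4: row=10, L[10]='a', prepend. Next row=LF[10]=2
  step 5: row=2, L[2]='a', prepend. Next row=LF[2]=1
  step 6: row=1, L[1]='b', prepend. Next row=LF[1]=4
  step 7: row=4, L[4]='d', prepend. Next row=LF[4]=8
  step 8: row=8, L[8]='g', prepend. Next row=LF[8]=18
  step 9: row=18, L[18]='g', prepend. Next row=LF[18]=20
  step 10: row=20, L[20]='g', prepend. Next row=LF[20]=21
  step 11: row=21, L[21]='f', prepend. Next row=LF[21]=17
  step 12: row=17, L[17]='a', prepend. Next row=LF[17]=3
  step 13: row=3, L[3]='b', prepend. Next row=LF[3]=5
  step 14: row=5, L[5]='c', prepend. Next row=LF[5]=7
  step 15: row=7, L[7]='d', prepend. Next row=LF[7]=9
  step 16: row=9, L[9]='e', prepend. Next row=LF[9]=12
  step 17: row=12, L[12]='e', prepend. Next row=LF[12]=13
  step 18: row=13, L[13]='g', prepend. Next row=LF[13]=19
  step 19: row=19, L[19]='b', prepend. Next row=LF[19]=6
  step 20: row=6, L[6]='f', prepend. Next row=LF[6]=14
  step 21: row=14, L[14]='f', prepend. Next row=LF[14]=15
  step 22: row=15, L[15]='f', prepend. Next row=LF[15]=16
Reversed output: fffbgeedcbafgggdbaade$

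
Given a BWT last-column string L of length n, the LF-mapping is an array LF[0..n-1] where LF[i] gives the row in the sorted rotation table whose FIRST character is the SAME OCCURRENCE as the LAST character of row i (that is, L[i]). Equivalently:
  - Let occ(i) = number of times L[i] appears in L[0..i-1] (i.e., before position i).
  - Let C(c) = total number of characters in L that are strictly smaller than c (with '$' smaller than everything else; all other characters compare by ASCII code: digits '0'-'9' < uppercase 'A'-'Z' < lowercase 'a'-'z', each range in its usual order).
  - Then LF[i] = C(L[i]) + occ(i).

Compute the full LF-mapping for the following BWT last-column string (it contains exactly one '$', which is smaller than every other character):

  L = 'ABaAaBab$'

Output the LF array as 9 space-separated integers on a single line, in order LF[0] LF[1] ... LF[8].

Answer: 1 3 5 2 6 4 7 8 0

Derivation:
Char counts: '$':1, 'A':2, 'B':2, 'a':3, 'b':1
C (first-col start): C('$')=0, C('A')=1, C('B')=3, C('a')=5, C('b')=8
L[0]='A': occ=0, LF[0]=C('A')+0=1+0=1
L[1]='B': occ=0, LF[1]=C('B')+0=3+0=3
L[2]='a': occ=0, LF[2]=C('a')+0=5+0=5
L[3]='A': occ=1, LF[3]=C('A')+1=1+1=2
L[4]='a': occ=1, LF[4]=C('a')+1=5+1=6
L[5]='B': occ=1, LF[5]=C('B')+1=3+1=4
L[6]='a': occ=2, LF[6]=C('a')+2=5+2=7
L[7]='b': occ=0, LF[7]=C('b')+0=8+0=8
L[8]='$': occ=0, LF[8]=C('$')+0=0+0=0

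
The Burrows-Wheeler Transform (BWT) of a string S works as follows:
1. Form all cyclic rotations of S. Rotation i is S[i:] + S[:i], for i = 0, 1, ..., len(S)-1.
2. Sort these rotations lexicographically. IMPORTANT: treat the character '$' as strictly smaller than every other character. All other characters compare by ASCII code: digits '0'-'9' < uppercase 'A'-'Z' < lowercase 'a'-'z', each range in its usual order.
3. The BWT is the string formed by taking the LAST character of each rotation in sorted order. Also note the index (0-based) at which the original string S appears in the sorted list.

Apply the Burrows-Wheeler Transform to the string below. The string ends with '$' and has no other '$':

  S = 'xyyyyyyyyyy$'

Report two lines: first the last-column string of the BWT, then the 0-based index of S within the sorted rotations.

Answer: y$yyyyyyyyyx
1

Derivation:
All 12 rotations (rotation i = S[i:]+S[:i]):
  rot[0] = xyyyyyyyyyy$
  rot[1] = yyyyyyyyyy$x
  rot[2] = yyyyyyyyy$xy
  rot[3] = yyyyyyyy$xyy
  rot[4] = yyyyyyy$xyyy
  rot[5] = yyyyyy$xyyyy
  rot[6] = yyyyy$xyyyyy
  rot[7] = yyyy$xyyyyyy
  rot[8] = yyy$xyyyyyyy
  rot[9] = yy$xyyyyyyyy
  rot[10] = y$xyyyyyyyyy
  rot[11] = $xyyyyyyyyyy
Sorted (with $ < everything):
  sorted[0] = $xyyyyyyyyyy  (last char: 'y')
  sorted[1] = xyyyyyyyyyy$  (last char: '$')
  sorted[2] = y$xyyyyyyyyy  (last char: 'y')
  sorted[3] = yy$xyyyyyyyy  (last char: 'y')
  sorted[4] = yyy$xyyyyyyy  (last char: 'y')
  sorted[5] = yyyy$xyyyyyy  (last char: 'y')
  sorted[6] = yyyyy$xyyyyy  (last char: 'y')
  sorted[7] = yyyyyy$xyyyy  (last char: 'y')
  sorted[8] = yyyyyyy$xyyy  (last char: 'y')
  sorted[9] = yyyyyyyy$xyy  (last char: 'y')
  sorted[10] = yyyyyyyyy$xy  (last char: 'y')
  sorted[11] = yyyyyyyyyy$x  (last char: 'x')
Last column: y$yyyyyyyyyx
Original string S is at sorted index 1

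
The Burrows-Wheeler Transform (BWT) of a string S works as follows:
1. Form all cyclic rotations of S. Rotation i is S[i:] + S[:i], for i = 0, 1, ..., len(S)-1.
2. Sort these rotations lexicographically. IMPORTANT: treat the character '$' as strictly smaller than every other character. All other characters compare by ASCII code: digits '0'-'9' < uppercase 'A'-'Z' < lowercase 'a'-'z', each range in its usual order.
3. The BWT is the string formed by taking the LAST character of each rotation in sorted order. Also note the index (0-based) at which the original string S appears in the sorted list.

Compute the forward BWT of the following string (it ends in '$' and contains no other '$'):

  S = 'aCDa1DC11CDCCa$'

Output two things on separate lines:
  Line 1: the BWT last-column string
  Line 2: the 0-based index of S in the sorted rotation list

All 15 rotations (rotation i = S[i:]+S[:i]):
  rot[0] = aCDa1DC11CDCCa$
  rot[1] = CDa1DC11CDCCa$a
  rot[2] = Da1DC11CDCCa$aC
  rot[3] = a1DC11CDCCa$aCD
  rot[4] = 1DC11CDCCa$aCDa
  rot[5] = DC11CDCCa$aCDa1
  rot[6] = C11CDCCa$aCDa1D
  rot[7] = 11CDCCa$aCDa1DC
  rot[8] = 1CDCCa$aCDa1DC1
  rot[9] = CDCCa$aCDa1DC11
  rot[10] = DCCa$aCDa1DC11C
  rot[11] = CCa$aCDa1DC11CD
  rot[12] = Ca$aCDa1DC11CDC
  rot[13] = a$aCDa1DC11CDCC
  rot[14] = $aCDa1DC11CDCCa
Sorted (with $ < everything):
  sorted[0] = $aCDa1DC11CDCCa  (last char: 'a')
  sorted[1] = 11CDCCa$aCDa1DC  (last char: 'C')
  sorted[2] = 1CDCCa$aCDa1DC1  (last char: '1')
  sorted[3] = 1DC11CDCCa$aCDa  (last char: 'a')
  sorted[4] = C11CDCCa$aCDa1D  (last char: 'D')
  sorted[5] = CCa$aCDa1DC11CD  (last char: 'D')
  sorted[6] = CDCCa$aCDa1DC11  (last char: '1')
  sorted[7] = CDa1DC11CDCCa$a  (last char: 'a')
  sorted[8] = Ca$aCDa1DC11CDC  (last char: 'C')
  sorted[9] = DC11CDCCa$aCDa1  (last char: '1')
  sorted[10] = DCCa$aCDa1DC11C  (last char: 'C')
  sorted[11] = Da1DC11CDCCa$aC  (last char: 'C')
  sorted[12] = a$aCDa1DC11CDCC  (last char: 'C')
  sorted[13] = a1DC11CDCCa$aCD  (last char: 'D')
  sorted[14] = aCDa1DC11CDCCa$  (last char: '$')
Last column: aC1aDD1aC1CCCD$
Original string S is at sorted index 14

Answer: aC1aDD1aC1CCCD$
14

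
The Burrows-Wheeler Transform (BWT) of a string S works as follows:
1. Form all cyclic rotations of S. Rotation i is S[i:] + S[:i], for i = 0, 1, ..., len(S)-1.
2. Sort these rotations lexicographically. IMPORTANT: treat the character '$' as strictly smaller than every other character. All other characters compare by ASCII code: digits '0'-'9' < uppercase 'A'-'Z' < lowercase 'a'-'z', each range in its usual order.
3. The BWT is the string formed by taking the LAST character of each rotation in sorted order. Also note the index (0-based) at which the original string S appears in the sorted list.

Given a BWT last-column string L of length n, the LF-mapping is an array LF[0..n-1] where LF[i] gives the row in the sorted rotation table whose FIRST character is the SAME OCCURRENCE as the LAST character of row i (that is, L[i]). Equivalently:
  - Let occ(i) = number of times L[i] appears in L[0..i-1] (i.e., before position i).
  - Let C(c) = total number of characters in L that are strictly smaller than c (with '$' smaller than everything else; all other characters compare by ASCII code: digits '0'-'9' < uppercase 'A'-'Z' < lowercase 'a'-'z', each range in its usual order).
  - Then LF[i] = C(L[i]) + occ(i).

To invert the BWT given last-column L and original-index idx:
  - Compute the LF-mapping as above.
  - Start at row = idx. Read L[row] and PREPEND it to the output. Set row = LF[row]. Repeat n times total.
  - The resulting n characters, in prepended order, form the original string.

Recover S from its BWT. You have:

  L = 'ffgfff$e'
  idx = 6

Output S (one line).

Answer: ffffegf$

Derivation:
LF mapping: 2 3 7 4 5 6 0 1
Walk LF starting at row 6, prepending L[row]:
  step 1: row=6, L[6]='$', prepend. Next row=LF[6]=0
  step 2: row=0, L[0]='f', prepend. Next row=LF[0]=2
  step 3: row=2, L[2]='g', prepend. Next row=LF[2]=7
  step 4: row=7, L[7]='e', prepend. Next row=LF[7]=1
  step 5: row=1, L[1]='f', prepend. Next row=LF[1]=3
  step 6: row=3, L[3]='f', prepend. Next row=LF[3]=4
  step 7: row=4, L[4]='f', prepend. Next row=LF[4]=5
  step 8: row=5, L[5]='f', prepend. Next row=LF[5]=6
Reversed output: ffffegf$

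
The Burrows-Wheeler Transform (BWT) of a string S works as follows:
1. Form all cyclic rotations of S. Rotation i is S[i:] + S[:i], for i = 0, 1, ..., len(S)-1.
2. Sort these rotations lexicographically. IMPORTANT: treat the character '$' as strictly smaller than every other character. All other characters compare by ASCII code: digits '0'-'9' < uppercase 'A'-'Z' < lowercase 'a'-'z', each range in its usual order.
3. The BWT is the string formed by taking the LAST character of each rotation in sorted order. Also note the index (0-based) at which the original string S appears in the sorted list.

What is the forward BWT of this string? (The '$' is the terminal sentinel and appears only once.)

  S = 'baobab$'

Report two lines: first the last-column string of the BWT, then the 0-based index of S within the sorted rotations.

All 7 rotations (rotation i = S[i:]+S[:i]):
  rot[0] = baobab$
  rot[1] = aobab$b
  rot[2] = obab$ba
  rot[3] = bab$bao
  rot[4] = ab$baob
  rot[5] = b$baoba
  rot[6] = $baobab
Sorted (with $ < everything):
  sorted[0] = $baobab  (last char: 'b')
  sorted[1] = ab$baob  (last char: 'b')
  sorted[2] = aobab$b  (last char: 'b')
  sorted[3] = b$baoba  (last char: 'a')
  sorted[4] = bab$bao  (last char: 'o')
  sorted[5] = baobab$  (last char: '$')
  sorted[6] = obab$ba  (last char: 'a')
Last column: bbbao$a
Original string S is at sorted index 5

Answer: bbbao$a
5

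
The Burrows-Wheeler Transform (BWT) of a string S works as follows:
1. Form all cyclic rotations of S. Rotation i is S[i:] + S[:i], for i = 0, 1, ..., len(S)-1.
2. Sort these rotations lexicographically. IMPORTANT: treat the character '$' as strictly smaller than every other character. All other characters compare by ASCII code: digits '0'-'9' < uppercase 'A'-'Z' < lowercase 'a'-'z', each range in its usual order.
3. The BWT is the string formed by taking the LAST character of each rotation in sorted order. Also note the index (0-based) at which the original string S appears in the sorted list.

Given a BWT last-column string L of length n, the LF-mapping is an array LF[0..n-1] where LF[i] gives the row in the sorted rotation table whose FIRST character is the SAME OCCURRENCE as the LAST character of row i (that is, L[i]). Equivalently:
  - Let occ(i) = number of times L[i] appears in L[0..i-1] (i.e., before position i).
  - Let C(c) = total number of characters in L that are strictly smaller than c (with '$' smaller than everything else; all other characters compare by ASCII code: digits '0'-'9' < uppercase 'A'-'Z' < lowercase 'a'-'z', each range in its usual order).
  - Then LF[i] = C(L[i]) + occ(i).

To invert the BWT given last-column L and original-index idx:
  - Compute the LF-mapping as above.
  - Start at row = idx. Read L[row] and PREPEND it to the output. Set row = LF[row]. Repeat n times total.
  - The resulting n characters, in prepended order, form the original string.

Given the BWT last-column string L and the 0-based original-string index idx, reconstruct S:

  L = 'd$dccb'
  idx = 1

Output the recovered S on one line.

Answer: bdccd$

Derivation:
LF mapping: 4 0 5 2 3 1
Walk LF starting at row 1, prepending L[row]:
  step 1: row=1, L[1]='$', prepend. Next row=LF[1]=0
  step 2: row=0, L[0]='d', prepend. Next row=LF[0]=4
  step 3: row=4, L[4]='c', prepend. Next row=LF[4]=3
  step 4: row=3, L[3]='c', prepend. Next row=LF[3]=2
  step 5: row=2, L[2]='d', prepend. Next row=LF[2]=5
  step 6: row=5, L[5]='b', prepend. Next row=LF[5]=1
Reversed output: bdccd$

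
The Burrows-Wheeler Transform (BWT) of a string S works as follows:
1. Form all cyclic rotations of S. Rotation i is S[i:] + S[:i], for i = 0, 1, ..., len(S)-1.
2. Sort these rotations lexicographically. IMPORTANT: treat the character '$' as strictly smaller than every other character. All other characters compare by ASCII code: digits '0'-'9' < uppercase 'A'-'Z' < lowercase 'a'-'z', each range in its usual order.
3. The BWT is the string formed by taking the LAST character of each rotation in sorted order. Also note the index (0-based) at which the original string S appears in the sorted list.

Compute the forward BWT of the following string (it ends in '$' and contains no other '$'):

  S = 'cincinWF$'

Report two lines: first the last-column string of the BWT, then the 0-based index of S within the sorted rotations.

Answer: FWnn$ccii
4

Derivation:
All 9 rotations (rotation i = S[i:]+S[:i]):
  rot[0] = cincinWF$
  rot[1] = incinWF$c
  rot[2] = ncinWF$ci
  rot[3] = cinWF$cin
  rot[4] = inWF$cinc
  rot[5] = nWF$cinci
  rot[6] = WF$cincin
  rot[7] = F$cincinW
  rot[8] = $cincinWF
Sorted (with $ < everything):
  sorted[0] = $cincinWF  (last char: 'F')
  sorted[1] = F$cincinW  (last char: 'W')
  sorted[2] = WF$cincin  (last char: 'n')
  sorted[3] = cinWF$cin  (last char: 'n')
  sorted[4] = cincinWF$  (last char: '$')
  sorted[5] = inWF$cinc  (last char: 'c')
  sorted[6] = incinWF$c  (last char: 'c')
  sorted[7] = nWF$cinci  (last char: 'i')
  sorted[8] = ncinWF$ci  (last char: 'i')
Last column: FWnn$ccii
Original string S is at sorted index 4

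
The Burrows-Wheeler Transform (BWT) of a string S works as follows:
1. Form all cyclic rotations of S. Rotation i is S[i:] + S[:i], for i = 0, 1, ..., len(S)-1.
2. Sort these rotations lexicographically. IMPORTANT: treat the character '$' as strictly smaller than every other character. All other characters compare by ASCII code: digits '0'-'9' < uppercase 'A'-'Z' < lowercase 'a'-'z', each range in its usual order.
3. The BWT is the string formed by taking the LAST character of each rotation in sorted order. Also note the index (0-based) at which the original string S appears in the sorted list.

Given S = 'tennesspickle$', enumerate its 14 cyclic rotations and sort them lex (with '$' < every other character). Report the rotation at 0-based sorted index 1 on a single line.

All 14 rotations (rotation i = S[i:]+S[:i]):
  rot[0] = tennesspickle$
  rot[1] = ennesspickle$t
  rot[2] = nnesspickle$te
  rot[3] = nesspickle$ten
  rot[4] = esspickle$tenn
  rot[5] = sspickle$tenne
  rot[6] = spickle$tennes
  rot[7] = pickle$tenness
  rot[8] = ickle$tennessp
  rot[9] = ckle$tennesspi
  rot[10] = kle$tennesspic
  rot[11] = le$tennesspick
  rot[12] = e$tennesspickl
  rot[13] = $tennesspickle
Sorted (with $ < everything):
  sorted[0] = $tennesspickle
  sorted[1] = ckle$tennesspi
  sorted[2] = e$tennesspickl
  sorted[3] = ennesspickle$t
  sorted[4] = esspickle$tenn
  sorted[5] = ickle$tennessp
  sorted[6] = kle$tennesspic
  sorted[7] = le$tennesspick
  sorted[8] = nesspickle$ten
  sorted[9] = nnesspickle$te
  sorted[10] = pickle$tenness
  sorted[11] = spickle$tennes
  sorted[12] = sspickle$tenne
  sorted[13] = tennesspickle$
sorted[1] = ckle$tennesspi

Answer: ckle$tennesspi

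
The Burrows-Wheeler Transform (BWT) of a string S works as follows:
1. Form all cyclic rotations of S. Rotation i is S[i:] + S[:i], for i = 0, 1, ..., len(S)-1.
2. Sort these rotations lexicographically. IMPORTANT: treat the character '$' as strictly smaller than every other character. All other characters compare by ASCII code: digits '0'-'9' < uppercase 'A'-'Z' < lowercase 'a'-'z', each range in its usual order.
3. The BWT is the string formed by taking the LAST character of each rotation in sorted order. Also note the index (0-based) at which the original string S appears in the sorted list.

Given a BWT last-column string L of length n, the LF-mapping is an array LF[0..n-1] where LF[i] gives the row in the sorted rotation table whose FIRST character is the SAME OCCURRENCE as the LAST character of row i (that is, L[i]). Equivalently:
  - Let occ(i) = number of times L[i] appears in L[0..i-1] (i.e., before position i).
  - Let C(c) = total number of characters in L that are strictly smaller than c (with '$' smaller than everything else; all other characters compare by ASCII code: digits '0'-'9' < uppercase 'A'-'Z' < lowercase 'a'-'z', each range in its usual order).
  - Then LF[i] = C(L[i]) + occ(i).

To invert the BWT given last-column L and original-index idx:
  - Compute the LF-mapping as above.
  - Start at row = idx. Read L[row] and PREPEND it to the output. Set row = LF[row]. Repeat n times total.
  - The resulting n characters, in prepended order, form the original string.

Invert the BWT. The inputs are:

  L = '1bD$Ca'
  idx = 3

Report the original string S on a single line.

LF mapping: 1 5 3 0 2 4
Walk LF starting at row 3, prepending L[row]:
  step 1: row=3, L[3]='$', prepend. Next row=LF[3]=0
  step 2: row=0, L[0]='1', prepend. Next row=LF[0]=1
  step 3: row=1, L[1]='b', prepend. Next row=LF[1]=5
  step 4: row=5, L[5]='a', prepend. Next row=LF[5]=4
  step 5: row=4, L[4]='C', prepend. Next row=LF[4]=2
  step 6: row=2, L[2]='D', prepend. Next row=LF[2]=3
Reversed output: DCab1$

Answer: DCab1$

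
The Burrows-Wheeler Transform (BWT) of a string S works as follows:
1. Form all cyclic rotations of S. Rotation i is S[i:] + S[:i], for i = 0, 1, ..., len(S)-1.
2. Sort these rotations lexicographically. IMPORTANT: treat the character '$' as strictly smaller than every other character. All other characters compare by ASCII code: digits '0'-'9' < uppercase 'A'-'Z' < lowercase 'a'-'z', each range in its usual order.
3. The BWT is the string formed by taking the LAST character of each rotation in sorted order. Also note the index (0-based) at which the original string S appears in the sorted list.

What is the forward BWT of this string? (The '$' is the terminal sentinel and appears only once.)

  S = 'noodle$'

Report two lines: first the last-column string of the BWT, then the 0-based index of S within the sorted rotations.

All 7 rotations (rotation i = S[i:]+S[:i]):
  rot[0] = noodle$
  rot[1] = oodle$n
  rot[2] = odle$no
  rot[3] = dle$noo
  rot[4] = le$nood
  rot[5] = e$noodl
  rot[6] = $noodle
Sorted (with $ < everything):
  sorted[0] = $noodle  (last char: 'e')
  sorted[1] = dle$noo  (last char: 'o')
  sorted[2] = e$noodl  (last char: 'l')
  sorted[3] = le$nood  (last char: 'd')
  sorted[4] = noodle$  (last char: '$')
  sorted[5] = odle$no  (last char: 'o')
  sorted[6] = oodle$n  (last char: 'n')
Last column: eold$on
Original string S is at sorted index 4

Answer: eold$on
4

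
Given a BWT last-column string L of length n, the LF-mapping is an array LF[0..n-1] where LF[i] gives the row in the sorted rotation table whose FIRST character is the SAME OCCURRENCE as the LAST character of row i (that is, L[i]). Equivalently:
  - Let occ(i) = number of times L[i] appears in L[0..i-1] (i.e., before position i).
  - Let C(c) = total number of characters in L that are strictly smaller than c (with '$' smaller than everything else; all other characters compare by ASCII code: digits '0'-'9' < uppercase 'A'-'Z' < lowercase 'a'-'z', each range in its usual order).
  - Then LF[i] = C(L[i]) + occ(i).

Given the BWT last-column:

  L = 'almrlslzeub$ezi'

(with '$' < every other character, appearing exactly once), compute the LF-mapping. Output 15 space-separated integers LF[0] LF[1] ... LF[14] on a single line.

Answer: 1 6 9 10 7 11 8 13 3 12 2 0 4 14 5

Derivation:
Char counts: '$':1, 'a':1, 'b':1, 'e':2, 'i':1, 'l':3, 'm':1, 'r':1, 's':1, 'u':1, 'z':2
C (first-col start): C('$')=0, C('a')=1, C('b')=2, C('e')=3, C('i')=5, C('l')=6, C('m')=9, C('r')=10, C('s')=11, C('u')=12, C('z')=13
L[0]='a': occ=0, LF[0]=C('a')+0=1+0=1
L[1]='l': occ=0, LF[1]=C('l')+0=6+0=6
L[2]='m': occ=0, LF[2]=C('m')+0=9+0=9
L[3]='r': occ=0, LF[3]=C('r')+0=10+0=10
L[4]='l': occ=1, LF[4]=C('l')+1=6+1=7
L[5]='s': occ=0, LF[5]=C('s')+0=11+0=11
L[6]='l': occ=2, LF[6]=C('l')+2=6+2=8
L[7]='z': occ=0, LF[7]=C('z')+0=13+0=13
L[8]='e': occ=0, LF[8]=C('e')+0=3+0=3
L[9]='u': occ=0, LF[9]=C('u')+0=12+0=12
L[10]='b': occ=0, LF[10]=C('b')+0=2+0=2
L[11]='$': occ=0, LF[11]=C('$')+0=0+0=0
L[12]='e': occ=1, LF[12]=C('e')+1=3+1=4
L[13]='z': occ=1, LF[13]=C('z')+1=13+1=14
L[14]='i': occ=0, LF[14]=C('i')+0=5+0=5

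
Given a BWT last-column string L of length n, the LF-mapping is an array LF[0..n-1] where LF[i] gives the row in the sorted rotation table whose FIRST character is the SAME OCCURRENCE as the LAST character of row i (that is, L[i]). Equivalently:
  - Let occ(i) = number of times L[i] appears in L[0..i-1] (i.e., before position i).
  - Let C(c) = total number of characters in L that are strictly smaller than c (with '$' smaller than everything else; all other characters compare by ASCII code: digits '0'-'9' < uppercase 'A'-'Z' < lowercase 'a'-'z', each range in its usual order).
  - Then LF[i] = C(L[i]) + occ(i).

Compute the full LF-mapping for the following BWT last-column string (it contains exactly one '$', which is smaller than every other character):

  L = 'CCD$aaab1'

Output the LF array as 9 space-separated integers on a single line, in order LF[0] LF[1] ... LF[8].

Char counts: '$':1, '1':1, 'C':2, 'D':1, 'a':3, 'b':1
C (first-col start): C('$')=0, C('1')=1, C('C')=2, C('D')=4, C('a')=5, C('b')=8
L[0]='C': occ=0, LF[0]=C('C')+0=2+0=2
L[1]='C': occ=1, LF[1]=C('C')+1=2+1=3
L[2]='D': occ=0, LF[2]=C('D')+0=4+0=4
L[3]='$': occ=0, LF[3]=C('$')+0=0+0=0
L[4]='a': occ=0, LF[4]=C('a')+0=5+0=5
L[5]='a': occ=1, LF[5]=C('a')+1=5+1=6
L[6]='a': occ=2, LF[6]=C('a')+2=5+2=7
L[7]='b': occ=0, LF[7]=C('b')+0=8+0=8
L[8]='1': occ=0, LF[8]=C('1')+0=1+0=1

Answer: 2 3 4 0 5 6 7 8 1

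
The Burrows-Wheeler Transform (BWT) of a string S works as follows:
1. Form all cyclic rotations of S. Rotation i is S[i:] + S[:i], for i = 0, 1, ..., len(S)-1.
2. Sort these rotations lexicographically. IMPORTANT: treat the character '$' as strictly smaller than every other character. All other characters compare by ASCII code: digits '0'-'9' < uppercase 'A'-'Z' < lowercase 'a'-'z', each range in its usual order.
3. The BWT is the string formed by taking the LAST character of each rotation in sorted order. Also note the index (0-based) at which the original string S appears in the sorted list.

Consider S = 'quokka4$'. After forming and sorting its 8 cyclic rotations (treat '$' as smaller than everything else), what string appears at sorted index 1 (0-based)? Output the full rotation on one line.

Answer: 4$quokka

Derivation:
All 8 rotations (rotation i = S[i:]+S[:i]):
  rot[0] = quokka4$
  rot[1] = uokka4$q
  rot[2] = okka4$qu
  rot[3] = kka4$quo
  rot[4] = ka4$quok
  rot[5] = a4$quokk
  rot[6] = 4$quokka
  rot[7] = $quokka4
Sorted (with $ < everything):
  sorted[0] = $quokka4
  sorted[1] = 4$quokka
  sorted[2] = a4$quokk
  sorted[3] = ka4$quok
  sorted[4] = kka4$quo
  sorted[5] = okka4$qu
  sorted[6] = quokka4$
  sorted[7] = uokka4$q
sorted[1] = 4$quokka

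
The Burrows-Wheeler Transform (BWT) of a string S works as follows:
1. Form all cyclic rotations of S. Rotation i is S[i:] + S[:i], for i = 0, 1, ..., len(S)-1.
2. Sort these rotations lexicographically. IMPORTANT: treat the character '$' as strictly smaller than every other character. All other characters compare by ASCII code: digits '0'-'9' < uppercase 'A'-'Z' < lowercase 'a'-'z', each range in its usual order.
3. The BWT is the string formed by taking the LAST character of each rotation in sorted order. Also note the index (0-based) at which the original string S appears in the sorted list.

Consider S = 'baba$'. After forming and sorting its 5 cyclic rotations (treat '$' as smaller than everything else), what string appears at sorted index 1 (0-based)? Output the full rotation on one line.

Answer: a$bab

Derivation:
All 5 rotations (rotation i = S[i:]+S[:i]):
  rot[0] = baba$
  rot[1] = aba$b
  rot[2] = ba$ba
  rot[3] = a$bab
  rot[4] = $baba
Sorted (with $ < everything):
  sorted[0] = $baba
  sorted[1] = a$bab
  sorted[2] = aba$b
  sorted[3] = ba$ba
  sorted[4] = baba$
sorted[1] = a$bab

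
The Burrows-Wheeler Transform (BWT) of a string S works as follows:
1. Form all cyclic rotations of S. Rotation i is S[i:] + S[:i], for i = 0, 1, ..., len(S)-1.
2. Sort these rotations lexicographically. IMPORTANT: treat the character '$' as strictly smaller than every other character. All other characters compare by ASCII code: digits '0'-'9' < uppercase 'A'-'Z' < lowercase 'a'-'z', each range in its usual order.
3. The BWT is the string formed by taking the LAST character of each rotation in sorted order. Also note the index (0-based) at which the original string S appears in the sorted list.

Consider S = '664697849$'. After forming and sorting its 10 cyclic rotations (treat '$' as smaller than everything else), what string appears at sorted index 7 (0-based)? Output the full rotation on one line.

Answer: 849$664697

Derivation:
All 10 rotations (rotation i = S[i:]+S[:i]):
  rot[0] = 664697849$
  rot[1] = 64697849$6
  rot[2] = 4697849$66
  rot[3] = 697849$664
  rot[4] = 97849$6646
  rot[5] = 7849$66469
  rot[6] = 849$664697
  rot[7] = 49$6646978
  rot[8] = 9$66469784
  rot[9] = $664697849
Sorted (with $ < everything):
  sorted[0] = $664697849
  sorted[1] = 4697849$66
  sorted[2] = 49$6646978
  sorted[3] = 64697849$6
  sorted[4] = 664697849$
  sorted[5] = 697849$664
  sorted[6] = 7849$66469
  sorted[7] = 849$664697
  sorted[8] = 9$66469784
  sorted[9] = 97849$6646
sorted[7] = 849$664697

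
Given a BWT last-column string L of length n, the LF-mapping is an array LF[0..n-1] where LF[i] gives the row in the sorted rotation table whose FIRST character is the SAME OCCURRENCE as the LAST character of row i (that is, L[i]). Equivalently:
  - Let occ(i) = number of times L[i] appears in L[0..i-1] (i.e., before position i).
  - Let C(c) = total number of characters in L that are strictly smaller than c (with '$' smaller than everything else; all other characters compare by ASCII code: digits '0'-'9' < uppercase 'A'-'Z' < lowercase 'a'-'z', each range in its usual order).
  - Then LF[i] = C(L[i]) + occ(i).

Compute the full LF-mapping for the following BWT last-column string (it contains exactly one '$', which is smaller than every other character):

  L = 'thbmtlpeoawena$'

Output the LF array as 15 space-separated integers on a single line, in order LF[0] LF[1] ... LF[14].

Char counts: '$':1, 'a':2, 'b':1, 'e':2, 'h':1, 'l':1, 'm':1, 'n':1, 'o':1, 'p':1, 't':2, 'w':1
C (first-col start): C('$')=0, C('a')=1, C('b')=3, C('e')=4, C('h')=6, C('l')=7, C('m')=8, C('n')=9, C('o')=10, C('p')=11, C('t')=12, C('w')=14
L[0]='t': occ=0, LF[0]=C('t')+0=12+0=12
L[1]='h': occ=0, LF[1]=C('h')+0=6+0=6
L[2]='b': occ=0, LF[2]=C('b')+0=3+0=3
L[3]='m': occ=0, LF[3]=C('m')+0=8+0=8
L[4]='t': occ=1, LF[4]=C('t')+1=12+1=13
L[5]='l': occ=0, LF[5]=C('l')+0=7+0=7
L[6]='p': occ=0, LF[6]=C('p')+0=11+0=11
L[7]='e': occ=0, LF[7]=C('e')+0=4+0=4
L[8]='o': occ=0, LF[8]=C('o')+0=10+0=10
L[9]='a': occ=0, LF[9]=C('a')+0=1+0=1
L[10]='w': occ=0, LF[10]=C('w')+0=14+0=14
L[11]='e': occ=1, LF[11]=C('e')+1=4+1=5
L[12]='n': occ=0, LF[12]=C('n')+0=9+0=9
L[13]='a': occ=1, LF[13]=C('a')+1=1+1=2
L[14]='$': occ=0, LF[14]=C('$')+0=0+0=0

Answer: 12 6 3 8 13 7 11 4 10 1 14 5 9 2 0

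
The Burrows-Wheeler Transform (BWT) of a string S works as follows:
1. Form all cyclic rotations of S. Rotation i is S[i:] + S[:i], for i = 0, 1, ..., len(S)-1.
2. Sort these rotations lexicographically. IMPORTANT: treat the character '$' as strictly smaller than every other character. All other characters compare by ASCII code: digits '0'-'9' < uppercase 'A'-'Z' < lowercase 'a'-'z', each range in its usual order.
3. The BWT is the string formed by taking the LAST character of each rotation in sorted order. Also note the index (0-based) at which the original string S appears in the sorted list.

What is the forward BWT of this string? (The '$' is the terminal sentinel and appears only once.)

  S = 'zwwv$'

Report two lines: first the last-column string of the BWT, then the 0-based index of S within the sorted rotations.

Answer: vwwz$
4

Derivation:
All 5 rotations (rotation i = S[i:]+S[:i]):
  rot[0] = zwwv$
  rot[1] = wwv$z
  rot[2] = wv$zw
  rot[3] = v$zww
  rot[4] = $zwwv
Sorted (with $ < everything):
  sorted[0] = $zwwv  (last char: 'v')
  sorted[1] = v$zww  (last char: 'w')
  sorted[2] = wv$zw  (last char: 'w')
  sorted[3] = wwv$z  (last char: 'z')
  sorted[4] = zwwv$  (last char: '$')
Last column: vwwz$
Original string S is at sorted index 4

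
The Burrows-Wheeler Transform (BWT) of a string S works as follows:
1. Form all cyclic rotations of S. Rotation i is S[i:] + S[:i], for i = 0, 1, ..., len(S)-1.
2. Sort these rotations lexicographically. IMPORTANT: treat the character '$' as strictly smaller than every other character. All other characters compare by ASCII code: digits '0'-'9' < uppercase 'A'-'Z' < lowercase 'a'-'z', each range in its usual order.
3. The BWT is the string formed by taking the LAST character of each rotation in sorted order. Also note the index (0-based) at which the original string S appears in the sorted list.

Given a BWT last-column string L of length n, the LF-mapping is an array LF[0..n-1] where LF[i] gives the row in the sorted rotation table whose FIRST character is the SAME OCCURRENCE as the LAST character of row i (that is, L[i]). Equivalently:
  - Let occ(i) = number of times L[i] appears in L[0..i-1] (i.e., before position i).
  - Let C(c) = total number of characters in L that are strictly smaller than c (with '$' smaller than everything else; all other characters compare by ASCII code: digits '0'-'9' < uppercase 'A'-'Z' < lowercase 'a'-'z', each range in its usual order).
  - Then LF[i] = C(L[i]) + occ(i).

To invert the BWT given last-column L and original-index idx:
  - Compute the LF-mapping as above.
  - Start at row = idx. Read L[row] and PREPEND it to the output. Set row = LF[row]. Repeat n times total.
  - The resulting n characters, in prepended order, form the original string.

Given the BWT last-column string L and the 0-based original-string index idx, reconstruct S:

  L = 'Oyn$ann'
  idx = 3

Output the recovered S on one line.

LF mapping: 1 6 3 0 2 4 5
Walk LF starting at row 3, prepending L[row]:
  step 1: row=3, L[3]='$', prepend. Next row=LF[3]=0
  step 2: row=0, L[0]='O', prepend. Next row=LF[0]=1
  step 3: row=1, L[1]='y', prepend. Next row=LF[1]=6
  step 4: row=6, L[6]='n', prepend. Next row=LF[6]=5
  step 5: row=5, L[5]='n', prepend. Next row=LF[5]=4
  step 6: row=4, L[4]='a', prepend. Next row=LF[4]=2
  step 7: row=2, L[2]='n', prepend. Next row=LF[2]=3
Reversed output: nannyO$

Answer: nannyO$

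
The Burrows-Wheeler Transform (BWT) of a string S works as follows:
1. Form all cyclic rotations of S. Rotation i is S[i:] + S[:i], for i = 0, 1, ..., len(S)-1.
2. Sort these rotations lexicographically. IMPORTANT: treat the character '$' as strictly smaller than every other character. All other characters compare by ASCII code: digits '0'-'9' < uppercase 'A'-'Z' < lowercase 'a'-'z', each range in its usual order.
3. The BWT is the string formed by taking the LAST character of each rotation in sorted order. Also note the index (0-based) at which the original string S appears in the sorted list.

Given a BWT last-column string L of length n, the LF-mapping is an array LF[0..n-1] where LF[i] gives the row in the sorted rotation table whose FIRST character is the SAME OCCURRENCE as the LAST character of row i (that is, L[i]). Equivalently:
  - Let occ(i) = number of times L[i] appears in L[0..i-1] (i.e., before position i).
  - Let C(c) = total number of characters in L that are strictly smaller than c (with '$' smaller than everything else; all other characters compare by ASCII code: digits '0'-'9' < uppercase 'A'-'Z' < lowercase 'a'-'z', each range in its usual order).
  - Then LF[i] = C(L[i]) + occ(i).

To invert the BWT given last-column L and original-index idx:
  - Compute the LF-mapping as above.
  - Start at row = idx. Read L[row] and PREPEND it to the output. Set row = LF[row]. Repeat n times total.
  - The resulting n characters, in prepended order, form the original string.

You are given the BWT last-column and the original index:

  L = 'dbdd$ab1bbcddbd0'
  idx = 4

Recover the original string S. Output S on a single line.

Answer: b0dddabbbdd1bcd$

Derivation:
LF mapping: 10 4 11 12 0 3 5 2 6 7 9 13 14 8 15 1
Walk LF starting at row 4, prepending L[row]:
  step 1: row=4, L[4]='$', prepend. Next row=LF[4]=0
  step 2: row=0, L[0]='d', prepend. Next row=LF[0]=10
  step 3: row=10, L[10]='c', prepend. Next row=LF[10]=9
  step 4: row=9, L[9]='b', prepend. Next row=LF[9]=7
  step 5: row=7, L[7]='1', prepend. Next row=LF[7]=2
  step 6: row=2, L[2]='d', prepend. Next row=LF[2]=11
  step 7: row=11, L[11]='d', prepend. Next row=LF[11]=13
  step 8: row=13, L[13]='b', prepend. Next row=LF[13]=8
  step 9: row=8, L[8]='b', prepend. Next row=LF[8]=6
  step 10: row=6, L[6]='b', prepend. Next row=LF[6]=5
  step 11: row=5, L[5]='a', prepend. Next row=LF[5]=3
  step 12: row=3, L[3]='d', prepend. Next row=LF[3]=12
  step 13: row=12, L[12]='d', prepend. Next row=LF[12]=14
  step 14: row=14, L[14]='d', prepend. Next row=LF[14]=15
  step 15: row=15, L[15]='0', prepend. Next row=LF[15]=1
  step 16: row=1, L[1]='b', prepend. Next row=LF[1]=4
Reversed output: b0dddabbbdd1bcd$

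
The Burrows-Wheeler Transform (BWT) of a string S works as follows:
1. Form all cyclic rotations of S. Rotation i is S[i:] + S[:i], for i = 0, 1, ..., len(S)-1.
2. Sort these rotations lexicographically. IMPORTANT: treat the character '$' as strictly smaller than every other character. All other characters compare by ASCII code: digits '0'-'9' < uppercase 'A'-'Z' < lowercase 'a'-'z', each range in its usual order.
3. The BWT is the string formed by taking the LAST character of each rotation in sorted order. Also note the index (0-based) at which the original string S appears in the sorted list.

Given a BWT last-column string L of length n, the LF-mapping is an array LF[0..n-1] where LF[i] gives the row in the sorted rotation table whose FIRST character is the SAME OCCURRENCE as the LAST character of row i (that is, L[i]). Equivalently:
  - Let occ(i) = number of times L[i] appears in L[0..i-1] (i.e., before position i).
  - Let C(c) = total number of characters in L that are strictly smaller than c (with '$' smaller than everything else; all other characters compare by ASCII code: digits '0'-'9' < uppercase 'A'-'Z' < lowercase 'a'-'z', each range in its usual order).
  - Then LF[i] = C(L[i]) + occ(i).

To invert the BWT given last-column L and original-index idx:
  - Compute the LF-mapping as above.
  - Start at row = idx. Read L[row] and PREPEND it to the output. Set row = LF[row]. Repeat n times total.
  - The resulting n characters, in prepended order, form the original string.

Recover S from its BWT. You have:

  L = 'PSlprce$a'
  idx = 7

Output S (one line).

Answer: parcelSP$

Derivation:
LF mapping: 1 2 6 7 8 4 5 0 3
Walk LF starting at row 7, prepending L[row]:
  step 1: row=7, L[7]='$', prepend. Next row=LF[7]=0
  step 2: row=0, L[0]='P', prepend. Next row=LF[0]=1
  step 3: row=1, L[1]='S', prepend. Next row=LF[1]=2
  step 4: row=2, L[2]='l', prepend. Next row=LF[2]=6
  step 5: row=6, L[6]='e', prepend. Next row=LF[6]=5
  step 6: row=5, L[5]='c', prepend. Next row=LF[5]=4
  step 7: row=4, L[4]='r', prepend. Next row=LF[4]=8
  step 8: row=8, L[8]='a', prepend. Next row=LF[8]=3
  step 9: row=3, L[3]='p', prepend. Next row=LF[3]=7
Reversed output: parcelSP$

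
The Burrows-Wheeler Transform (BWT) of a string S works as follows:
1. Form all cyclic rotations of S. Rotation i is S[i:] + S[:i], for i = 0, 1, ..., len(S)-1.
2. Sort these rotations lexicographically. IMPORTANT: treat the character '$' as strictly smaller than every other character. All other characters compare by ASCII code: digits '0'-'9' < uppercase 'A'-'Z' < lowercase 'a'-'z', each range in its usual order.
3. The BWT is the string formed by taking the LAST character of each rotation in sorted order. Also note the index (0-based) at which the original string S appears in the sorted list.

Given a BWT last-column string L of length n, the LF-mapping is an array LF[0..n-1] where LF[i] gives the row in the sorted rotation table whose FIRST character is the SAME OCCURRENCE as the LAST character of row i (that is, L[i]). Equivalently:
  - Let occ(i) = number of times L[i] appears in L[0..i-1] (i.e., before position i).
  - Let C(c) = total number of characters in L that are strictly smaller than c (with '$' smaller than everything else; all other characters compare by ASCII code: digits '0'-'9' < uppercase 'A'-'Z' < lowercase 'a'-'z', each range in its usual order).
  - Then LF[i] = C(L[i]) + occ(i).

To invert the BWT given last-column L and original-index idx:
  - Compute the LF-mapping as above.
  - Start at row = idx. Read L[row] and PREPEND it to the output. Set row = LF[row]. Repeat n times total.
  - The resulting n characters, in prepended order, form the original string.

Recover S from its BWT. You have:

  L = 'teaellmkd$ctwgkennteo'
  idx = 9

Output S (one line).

Answer: kettleacknowledgment$

Derivation:
LF mapping: 17 4 1 5 11 12 13 9 3 0 2 18 20 8 10 6 14 15 19 7 16
Walk LF starting at row 9, prepending L[row]:
  step 1: row=9, L[9]='$', prepend. Next row=LF[9]=0
  step 2: row=0, L[0]='t', prepend. Next row=LF[0]=17
  step 3: row=17, L[17]='n', prepend. Next row=LF[17]=15
  step 4: row=15, L[15]='e', prepend. Next row=LF[15]=6
  step 5: row=6, L[6]='m', prepend. Next row=LF[6]=13
  step 6: row=13, L[13]='g', prepend. Next row=LF[13]=8
  step 7: row=8, L[8]='d', prepend. Next row=LF[8]=3
  step 8: row=3, L[3]='e', prepend. Next row=LF[3]=5
  step 9: row=5, L[5]='l', prepend. Next row=LF[5]=12
  step 10: row=12, L[12]='w', prepend. Next row=LF[12]=20
  step 11: row=20, L[20]='o', prepend. Next row=LF[20]=16
  step 12: row=16, L[16]='n', prepend. Next row=LF[16]=14
  step 13: row=14, L[14]='k', prepend. Next row=LF[14]=10
  step 14: row=10, L[10]='c', prepend. Next row=LF[10]=2
  step 15: row=2, L[2]='a', prepend. Next row=LF[2]=1
  step 16: row=1, L[1]='e', prepend. Next row=LF[1]=4
  step 17: row=4, L[4]='l', prepend. Next row=LF[4]=11
  step 18: row=11, L[11]='t', prepend. Next row=LF[11]=18
  step 19: row=18, L[18]='t', prepend. Next row=LF[18]=19
  step 20: row=19, L[19]='e', prepend. Next row=LF[19]=7
  step 21: row=7, L[7]='k', prepend. Next row=LF[7]=9
Reversed output: kettleacknowledgment$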